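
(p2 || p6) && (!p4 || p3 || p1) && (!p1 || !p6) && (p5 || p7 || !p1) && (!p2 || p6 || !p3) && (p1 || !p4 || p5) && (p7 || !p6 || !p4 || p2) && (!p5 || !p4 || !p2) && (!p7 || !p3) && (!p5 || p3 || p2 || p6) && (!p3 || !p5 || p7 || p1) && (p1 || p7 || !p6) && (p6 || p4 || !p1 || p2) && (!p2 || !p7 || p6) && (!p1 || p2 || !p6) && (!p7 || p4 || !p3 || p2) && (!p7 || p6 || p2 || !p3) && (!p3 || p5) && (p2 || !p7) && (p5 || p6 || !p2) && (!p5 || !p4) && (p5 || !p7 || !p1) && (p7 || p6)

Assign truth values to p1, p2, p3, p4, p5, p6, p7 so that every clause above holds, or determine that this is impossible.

p1: false, p2: true, p3: false, p4: false, p5: false, p6: true, p7: true

Suppose p2 = true.
Suppose p1 = false.
Suppose p4 = false.
Suppose p6 = true.
(p7) alone gives p7 = true.
(!p3) alone gives p3 = false.
Every clause is now satisfied; p5 is unconstrained.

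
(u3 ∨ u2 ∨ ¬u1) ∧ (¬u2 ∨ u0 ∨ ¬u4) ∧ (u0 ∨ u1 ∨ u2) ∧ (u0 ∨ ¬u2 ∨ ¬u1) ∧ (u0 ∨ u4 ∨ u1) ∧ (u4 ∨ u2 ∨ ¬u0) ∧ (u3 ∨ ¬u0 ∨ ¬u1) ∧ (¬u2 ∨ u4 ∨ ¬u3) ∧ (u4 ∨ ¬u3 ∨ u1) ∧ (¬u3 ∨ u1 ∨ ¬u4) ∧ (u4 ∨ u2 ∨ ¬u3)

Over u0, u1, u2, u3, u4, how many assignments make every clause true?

6

There are 2^5 = 32 truth assignments over (u0, u1, u2, u3, u4).
Split on u2. With u2 = True, the clauses containing u2 are satisfied and ¬u2 drops from the rest; 3 of the 2^4 = 16 assignments to the other variables satisfy what remains.
With u2 = False, by the same count on the reduced clause set, 3 assignments work.
Total: 3 + 3 = 6.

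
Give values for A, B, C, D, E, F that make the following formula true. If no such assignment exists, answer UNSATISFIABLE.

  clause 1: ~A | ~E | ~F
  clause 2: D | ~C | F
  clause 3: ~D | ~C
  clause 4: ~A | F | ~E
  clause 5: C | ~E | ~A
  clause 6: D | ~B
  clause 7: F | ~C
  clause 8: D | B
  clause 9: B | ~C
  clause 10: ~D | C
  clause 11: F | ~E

UNSATISFIABLE

Try D = 0.
(~B) alone gives B = 0.
But (B) is also a unit clause — contradiction.
So D must be the other value — set D = 1.
(~C) alone gives C = 0.
But (C) is also a unit clause — contradiction.
Both values of D lead to a conflict.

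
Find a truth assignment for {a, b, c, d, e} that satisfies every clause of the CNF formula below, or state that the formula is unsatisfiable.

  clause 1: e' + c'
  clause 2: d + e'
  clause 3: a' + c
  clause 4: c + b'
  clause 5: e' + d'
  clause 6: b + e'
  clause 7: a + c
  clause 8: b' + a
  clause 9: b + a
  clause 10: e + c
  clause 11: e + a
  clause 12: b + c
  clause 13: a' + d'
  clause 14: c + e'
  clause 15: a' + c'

Try e = 0.
The clause (c) is unit, so c = 1.
The clause (a) is unit, so a = 1.
But (a') is also a unit clause — contradiction.
Backtrack on e: now try e = 1.
The clause (c') is unit, so c = 0.
But (c) is also a unit clause — contradiction.
Either choice for e ends in contradiction.

UNSATISFIABLE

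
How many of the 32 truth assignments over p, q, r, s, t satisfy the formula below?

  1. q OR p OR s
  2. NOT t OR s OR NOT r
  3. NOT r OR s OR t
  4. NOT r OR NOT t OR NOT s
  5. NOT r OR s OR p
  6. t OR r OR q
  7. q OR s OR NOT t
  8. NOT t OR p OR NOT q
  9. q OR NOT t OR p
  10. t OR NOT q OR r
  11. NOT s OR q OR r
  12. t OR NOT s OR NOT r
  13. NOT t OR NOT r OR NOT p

2

There are 2^5 = 32 truth assignments over (p, q, r, s, t).
Split on q. With q = true, the clauses containing q are satisfied and NOT q drops from the rest; 2 of the 2^4 = 16 assignments to the other variables satisfy what remains.
With q = false, by the same count on the reduced clause set, 0 assignments work.
(One model: p=T, q=T, r=F, s=F, t=T.)
Total: 2 + 0 = 2.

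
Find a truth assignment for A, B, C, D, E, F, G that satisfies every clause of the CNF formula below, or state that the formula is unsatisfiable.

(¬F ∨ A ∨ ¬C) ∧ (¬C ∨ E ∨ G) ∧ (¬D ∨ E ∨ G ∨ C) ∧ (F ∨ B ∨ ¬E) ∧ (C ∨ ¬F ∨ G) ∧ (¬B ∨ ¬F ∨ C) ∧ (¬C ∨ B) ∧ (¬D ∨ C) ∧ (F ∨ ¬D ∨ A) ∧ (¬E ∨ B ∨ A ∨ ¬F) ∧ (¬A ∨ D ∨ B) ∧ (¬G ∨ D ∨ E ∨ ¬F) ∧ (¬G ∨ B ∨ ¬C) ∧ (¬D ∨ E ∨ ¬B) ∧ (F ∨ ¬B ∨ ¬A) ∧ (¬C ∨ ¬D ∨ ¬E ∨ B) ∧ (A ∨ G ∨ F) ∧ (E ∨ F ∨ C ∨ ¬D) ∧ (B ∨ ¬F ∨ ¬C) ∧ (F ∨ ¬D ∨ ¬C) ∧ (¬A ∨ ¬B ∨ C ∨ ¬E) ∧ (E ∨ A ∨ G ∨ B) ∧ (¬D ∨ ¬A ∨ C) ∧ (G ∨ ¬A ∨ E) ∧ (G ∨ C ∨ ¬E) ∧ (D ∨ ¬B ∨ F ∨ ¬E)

Branch on C: set C = False.
The clause (¬D) is unit, so D = False.
Branch on F: set F = False.
Branch on B: set B = False.
The clause (¬E) is unit, so E = False.
The clause (¬A) is unit, so A = False.
The clause (G) is unit, so G = True.
This assignment satisfies each clause.

A ↦ False, B ↦ False, C ↦ False, D ↦ False, E ↦ False, F ↦ False, G ↦ True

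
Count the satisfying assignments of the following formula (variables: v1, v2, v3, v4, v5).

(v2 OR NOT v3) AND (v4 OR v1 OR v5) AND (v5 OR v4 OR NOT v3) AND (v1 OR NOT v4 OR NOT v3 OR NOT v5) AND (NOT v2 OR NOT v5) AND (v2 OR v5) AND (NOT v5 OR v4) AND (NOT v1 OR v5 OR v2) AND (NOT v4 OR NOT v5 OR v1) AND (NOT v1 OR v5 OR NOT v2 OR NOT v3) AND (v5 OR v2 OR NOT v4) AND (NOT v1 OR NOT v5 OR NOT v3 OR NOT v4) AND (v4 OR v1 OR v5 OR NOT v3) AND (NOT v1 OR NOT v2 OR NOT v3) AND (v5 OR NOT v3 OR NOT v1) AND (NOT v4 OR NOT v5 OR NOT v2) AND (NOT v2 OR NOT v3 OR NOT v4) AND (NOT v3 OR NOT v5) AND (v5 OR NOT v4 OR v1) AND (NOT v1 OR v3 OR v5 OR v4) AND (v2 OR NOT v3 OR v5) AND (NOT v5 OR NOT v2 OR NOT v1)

There are 2^5 = 32 truth assignments over (v1, v2, v3, v4, v5).
Split on v1. With v1 = true, the clauses containing v1 are satisfied and NOT v1 drops from the rest; 2 of the 2^4 = 16 assignments to the other variables satisfy what remains.
With v1 = false, by the same count on the reduced clause set, 0 assignments work.
(One model: v1=T, v2=F, v3=F, v4=T, v5=T.)
Total: 2 + 0 = 2.

2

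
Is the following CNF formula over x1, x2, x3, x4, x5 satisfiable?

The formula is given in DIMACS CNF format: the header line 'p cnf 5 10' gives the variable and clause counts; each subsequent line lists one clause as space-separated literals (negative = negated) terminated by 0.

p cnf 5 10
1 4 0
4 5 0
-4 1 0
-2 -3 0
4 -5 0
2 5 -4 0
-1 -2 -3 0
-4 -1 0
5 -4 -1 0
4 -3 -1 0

No, unsatisfiable

Try x1 = True.
(¬x4) alone gives x4 = False.
(x5) alone gives x5 = True.
But (¬x5) is also a unit clause — contradiction.
That branch fails; take x1 = False instead.
(x4) alone gives x4 = True.
But (¬x4) is also a unit clause — contradiction.
Either choice for x1 ends in contradiction.
No assignment satisfies every clause.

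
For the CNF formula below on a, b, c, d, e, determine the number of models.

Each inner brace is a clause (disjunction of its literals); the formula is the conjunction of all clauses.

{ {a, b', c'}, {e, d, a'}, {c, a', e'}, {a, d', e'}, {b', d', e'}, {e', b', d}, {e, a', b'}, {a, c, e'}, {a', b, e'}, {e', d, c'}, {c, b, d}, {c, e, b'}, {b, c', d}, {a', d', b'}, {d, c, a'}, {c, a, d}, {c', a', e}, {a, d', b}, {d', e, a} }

1

There are 2^5 = 32 truth assignments over (a, b, c, d, e).
Split on e. With e = 1, the clauses containing e are satisfied and e' drops from the rest; 0 of the 2^4 = 16 assignments to the other variables satisfy what remains.
With e = 0, by the same count on the reduced clause set, 1 assignment works.
(One model: a=T, b=F, c=F, d=T, e=F.)
Total: 0 + 1 = 1.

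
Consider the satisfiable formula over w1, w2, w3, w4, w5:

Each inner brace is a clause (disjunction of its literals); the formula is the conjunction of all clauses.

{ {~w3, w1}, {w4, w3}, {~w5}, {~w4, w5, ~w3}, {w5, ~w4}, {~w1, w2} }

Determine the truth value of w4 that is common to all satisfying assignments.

Suppose w4 = 1.
The clause (~w5) is unit, so w5 = 0.
Now (w5) is unsatisfied and unit — conflict.
So every satisfying assignment has w4 = False.

False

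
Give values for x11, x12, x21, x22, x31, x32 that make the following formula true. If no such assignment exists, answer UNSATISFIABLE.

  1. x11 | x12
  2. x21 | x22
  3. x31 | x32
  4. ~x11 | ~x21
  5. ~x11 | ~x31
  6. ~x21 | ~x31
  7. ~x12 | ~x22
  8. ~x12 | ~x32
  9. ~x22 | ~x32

UNSATISFIABLE

Branch on x11: set x11 = 1.
The clause (~x21) is unit, so x21 = 0.
The clause (x22) is unit, so x22 = 1.
The clause (~x31) is unit, so x31 = 0.
The clause (x32) is unit, so x32 = 1.
That conflicts with the unit clause (~x32).
That branch fails; take x11 = 0 instead.
The clause (x12) is unit, so x12 = 1.
The clause (~x22) is unit, so x22 = 0.
The clause (x21) is unit, so x21 = 1.
The clause (~x31) is unit, so x31 = 0.
The clause (x32) is unit, so x32 = 1.
That conflicts with the unit clause (~x32).
Either choice for x11 ends in contradiction.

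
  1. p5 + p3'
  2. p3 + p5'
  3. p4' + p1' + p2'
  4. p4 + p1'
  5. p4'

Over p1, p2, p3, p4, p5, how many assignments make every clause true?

4

There are 2^5 = 32 truth assignments over (p1, p2, p3, p4, p5).
Split on p1. With p1 = 1, the clauses containing p1 are satisfied and p1' drops from the rest; 0 of the 2^4 = 16 assignments to the other variables satisfy what remains.
With p1 = 0, by the same count on the reduced clause set, 4 assignments work.
(One model: p1=F, p2=F, p3=F, p4=F, p5=F.)
Total: 0 + 4 = 4.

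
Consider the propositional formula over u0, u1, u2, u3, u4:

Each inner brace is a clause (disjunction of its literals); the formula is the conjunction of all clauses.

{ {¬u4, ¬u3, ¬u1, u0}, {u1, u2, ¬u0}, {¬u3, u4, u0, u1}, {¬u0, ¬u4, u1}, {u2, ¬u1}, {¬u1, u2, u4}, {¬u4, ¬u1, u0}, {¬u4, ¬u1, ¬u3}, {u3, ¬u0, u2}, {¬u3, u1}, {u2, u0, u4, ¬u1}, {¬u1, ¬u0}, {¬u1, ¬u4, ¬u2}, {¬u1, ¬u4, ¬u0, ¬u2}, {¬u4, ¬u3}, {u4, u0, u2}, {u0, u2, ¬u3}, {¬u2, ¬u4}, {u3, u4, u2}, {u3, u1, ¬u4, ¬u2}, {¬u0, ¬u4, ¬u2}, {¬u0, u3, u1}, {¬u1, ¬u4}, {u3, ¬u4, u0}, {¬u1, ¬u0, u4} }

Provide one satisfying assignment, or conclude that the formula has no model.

u0=False,  u1=True,  u2=True,  u3=False,  u4=False

Suppose u2 = True.
From the singleton clause (¬u4), u4 = False.
Suppose u3 = False.
Suppose u1 = True.
From the singleton clause (¬u0), u0 = False.
This assignment satisfies each clause.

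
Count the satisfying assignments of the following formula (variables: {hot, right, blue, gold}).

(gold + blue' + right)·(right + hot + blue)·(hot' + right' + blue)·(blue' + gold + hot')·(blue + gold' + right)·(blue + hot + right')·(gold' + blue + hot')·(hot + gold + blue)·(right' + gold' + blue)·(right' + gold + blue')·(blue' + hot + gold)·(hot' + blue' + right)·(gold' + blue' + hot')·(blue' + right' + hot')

There are 2^4 = 16 truth assignments over (hot, right, blue, gold).
Check each against the 14 clauses (columns in the order hot, right, blue, gold):
  F F F F  ✗ fails (right + hot + blue)
  F F F T  ✗ fails (right + hot + blue)
  F F T F  ✗ fails (gold + blue' + right)
  F F T T  ✓ satisfies all
  F T F F  ✗ fails (blue + hot + right')
  F T F T  ✗ fails (blue + hot + right')
  F T T F  ✗ fails (right' + gold + blue')
  F T T T  ✓ satisfies all
  T F F F  ✓ satisfies all
  T F F T  ✗ fails (blue + gold' + right)
  T F T F  ✗ fails (gold + blue' + right)
  T F T T  ✗ fails (hot' + blue' + right)
  T T F F  ✗ fails (hot' + right' + blue)
  T T F T  ✗ fails (hot' + right' + blue)
  T T T F  ✗ fails (blue' + gold + hot')
  T T T T  ✗ fails (gold' + blue' + hot')
3 of the 16 rows are models.

3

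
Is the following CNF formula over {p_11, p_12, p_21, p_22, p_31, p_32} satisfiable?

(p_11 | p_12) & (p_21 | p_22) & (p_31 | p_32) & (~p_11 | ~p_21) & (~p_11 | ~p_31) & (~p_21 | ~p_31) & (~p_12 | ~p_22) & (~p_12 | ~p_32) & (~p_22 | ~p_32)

No, unsatisfiable

Branch on p_11: set p_11 = 1.
(~p_21) alone gives p_21 = 0.
(p_22) alone gives p_22 = 1.
(~p_31) alone gives p_31 = 0.
(p_32) alone gives p_32 = 1.
Now (~p_32) is unsatisfied and unit — conflict.
Backtrack on p_11: now try p_11 = 0.
(p_12) alone gives p_12 = 1.
(~p_22) alone gives p_22 = 0.
(p_21) alone gives p_21 = 1.
(~p_31) alone gives p_31 = 0.
(p_32) alone gives p_32 = 1.
Now (~p_32) is unsatisfied and unit — conflict.
Either choice for p_11 ends in contradiction.
No assignment satisfies every clause.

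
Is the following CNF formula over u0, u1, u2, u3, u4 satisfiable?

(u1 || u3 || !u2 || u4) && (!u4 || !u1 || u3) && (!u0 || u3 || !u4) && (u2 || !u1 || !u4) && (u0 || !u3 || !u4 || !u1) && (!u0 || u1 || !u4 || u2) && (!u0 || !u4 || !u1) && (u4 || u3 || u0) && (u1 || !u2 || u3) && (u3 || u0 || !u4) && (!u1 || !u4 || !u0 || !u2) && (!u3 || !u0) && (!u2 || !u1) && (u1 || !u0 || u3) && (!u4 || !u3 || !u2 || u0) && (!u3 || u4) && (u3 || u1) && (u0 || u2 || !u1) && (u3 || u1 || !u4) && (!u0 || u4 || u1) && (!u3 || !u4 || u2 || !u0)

Suppose u3 = false.
Unit clause (u1) forces u1 = true.
Unit clause (!u4) forces u4 = false.
Unit clause (u0) forces u0 = true.
Unit clause (!u2) forces u2 = false.
All clauses are satisfied.
A satisfying assignment: u0 ↦ true,  u1 ↦ true,  u2 ↦ false,  u3 ↦ false,  u4 ↦ false.

Yes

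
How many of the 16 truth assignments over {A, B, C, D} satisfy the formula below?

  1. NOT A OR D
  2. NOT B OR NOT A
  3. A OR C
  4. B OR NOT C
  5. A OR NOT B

1

There are 2^4 = 16 truth assignments over (A, B, C, D).
Check each against the 5 clauses (columns in the order A, B, C, D):
  F F F F  ✗ fails (A OR C)
  F F F T  ✗ fails (A OR C)
  F F T F  ✗ fails (B OR NOT C)
  F F T T  ✗ fails (B OR NOT C)
  F T F F  ✗ fails (A OR C)
  F T F T  ✗ fails (A OR C)
  F T T F  ✗ fails (A OR NOT B)
  F T T T  ✗ fails (A OR NOT B)
  T F F F  ✗ fails (NOT A OR D)
  T F F T  ✓ satisfies all
  T F T F  ✗ fails (NOT A OR D)
  T F T T  ✗ fails (B OR NOT C)
  T T F F  ✗ fails (NOT A OR D)
  T T F T  ✗ fails (NOT B OR NOT A)
  T T T F  ✗ fails (NOT A OR D)
  T T T T  ✗ fails (NOT B OR NOT A)
1 of the 16 rows is a model.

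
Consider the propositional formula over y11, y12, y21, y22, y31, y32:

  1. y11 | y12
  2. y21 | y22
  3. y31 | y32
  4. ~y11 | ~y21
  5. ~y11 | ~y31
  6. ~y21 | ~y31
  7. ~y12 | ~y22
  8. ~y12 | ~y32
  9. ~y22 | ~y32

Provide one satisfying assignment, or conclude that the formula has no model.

UNSATISFIABLE

Case y11 = 1:
Unit clause (~y21) forces y21 = 0.
Unit clause (y22) forces y22 = 1.
Unit clause (~y31) forces y31 = 0.
Unit clause (y32) forces y32 = 1.
Now (~y32) is unsatisfied and unit — conflict.
Backtrack on y11: now try y11 = 0.
Unit clause (y12) forces y12 = 1.
Unit clause (~y22) forces y22 = 0.
Unit clause (y21) forces y21 = 1.
Unit clause (~y31) forces y31 = 0.
Unit clause (y32) forces y32 = 1.
Now (~y32) is unsatisfied and unit — conflict.
Neither y11 = 1 nor y11 = 0 works.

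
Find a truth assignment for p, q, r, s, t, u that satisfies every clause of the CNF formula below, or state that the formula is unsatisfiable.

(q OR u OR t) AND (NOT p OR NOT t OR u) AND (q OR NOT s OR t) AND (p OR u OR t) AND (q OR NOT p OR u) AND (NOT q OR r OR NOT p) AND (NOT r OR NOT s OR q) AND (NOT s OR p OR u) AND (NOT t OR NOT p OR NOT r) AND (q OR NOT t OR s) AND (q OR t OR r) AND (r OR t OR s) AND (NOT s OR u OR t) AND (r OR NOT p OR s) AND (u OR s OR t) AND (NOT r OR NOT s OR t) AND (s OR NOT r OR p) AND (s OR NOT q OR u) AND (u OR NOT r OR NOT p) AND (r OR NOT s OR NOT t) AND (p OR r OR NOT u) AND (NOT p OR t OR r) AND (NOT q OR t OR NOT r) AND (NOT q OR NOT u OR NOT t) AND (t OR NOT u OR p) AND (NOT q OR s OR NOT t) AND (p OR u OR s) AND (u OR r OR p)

Branch on q: set q = false.
Branch on u: set u = true.
Branch on s: set s = false.
From the singleton clause (NOT t), t = false.
From the singleton clause (r), r = true.
From the singleton clause (p), p = true.
Every clause now holds.

p: true,  q: false,  r: true,  s: false,  t: false,  u: true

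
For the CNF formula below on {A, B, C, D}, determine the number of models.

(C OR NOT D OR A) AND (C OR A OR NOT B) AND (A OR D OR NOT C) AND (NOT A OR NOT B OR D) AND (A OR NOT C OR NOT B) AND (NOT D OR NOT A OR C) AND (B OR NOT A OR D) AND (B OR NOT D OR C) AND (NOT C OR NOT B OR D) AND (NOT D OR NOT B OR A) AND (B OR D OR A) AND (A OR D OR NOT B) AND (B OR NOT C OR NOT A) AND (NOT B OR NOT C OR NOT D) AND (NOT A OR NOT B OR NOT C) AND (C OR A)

There are 2^4 = 16 truth assignments over (A, B, C, D).
Check each against the 16 clauses (columns in the order A, B, C, D):
  F F F F  ✗ fails (B OR D OR A)
  F F F T  ✗ fails (C OR NOT D OR A)
  F F T F  ✗ fails (A OR D OR NOT C)
  F F T T  ✓ satisfies all
  F T F F  ✗ fails (C OR A OR NOT B)
  F T F T  ✗ fails (C OR NOT D OR A)
  F T T F  ✗ fails (A OR D OR NOT C)
  F T T T  ✗ fails (A OR NOT C OR NOT B)
  T F F F  ✗ fails (B OR NOT A OR D)
  T F F T  ✗ fails (NOT D OR NOT A OR C)
  T F T F  ✗ fails (B OR NOT A OR D)
  T F T T  ✗ fails (B OR NOT C OR NOT A)
  T T F F  ✗ fails (NOT A OR NOT B OR D)
  T T F T  ✗ fails (NOT D OR NOT A OR C)
  T T T F  ✗ fails (NOT A OR NOT B OR D)
  T T T T  ✗ fails (NOT B OR NOT C OR NOT D)
1 of the 16 rows is a model.

1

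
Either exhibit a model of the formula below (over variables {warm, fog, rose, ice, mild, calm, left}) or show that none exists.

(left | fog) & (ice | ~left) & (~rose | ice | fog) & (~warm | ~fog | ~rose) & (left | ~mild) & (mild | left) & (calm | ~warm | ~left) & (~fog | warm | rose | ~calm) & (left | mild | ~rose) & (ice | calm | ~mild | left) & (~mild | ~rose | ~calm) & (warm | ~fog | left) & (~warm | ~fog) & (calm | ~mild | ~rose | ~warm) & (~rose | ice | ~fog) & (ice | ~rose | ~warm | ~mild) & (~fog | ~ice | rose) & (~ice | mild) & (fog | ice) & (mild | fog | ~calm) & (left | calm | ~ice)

Try left = 1.
(ice) alone gives ice = 1.
(mild) alone gives mild = 1.
Try calm = 0.
(~warm) alone gives warm = 0.
Try fog = 0.
No clause remains; rose is free.

warm=0,  fog=0,  rose=1,  ice=1,  mild=1,  calm=0,  left=1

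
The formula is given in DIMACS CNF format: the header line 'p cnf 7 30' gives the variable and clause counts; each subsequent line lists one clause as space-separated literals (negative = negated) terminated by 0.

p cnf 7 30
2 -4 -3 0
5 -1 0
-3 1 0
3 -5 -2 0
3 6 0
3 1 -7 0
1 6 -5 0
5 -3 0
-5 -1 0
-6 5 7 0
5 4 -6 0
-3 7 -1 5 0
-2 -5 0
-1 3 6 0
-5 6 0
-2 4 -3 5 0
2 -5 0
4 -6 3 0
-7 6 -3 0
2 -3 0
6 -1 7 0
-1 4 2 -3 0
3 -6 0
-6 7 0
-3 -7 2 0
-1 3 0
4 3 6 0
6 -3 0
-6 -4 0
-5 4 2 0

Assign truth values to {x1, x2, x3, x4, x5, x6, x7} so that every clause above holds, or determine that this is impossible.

Case x5 = True:
(¬x1) alone gives x1 = False.
(¬x3) alone gives x3 = False.
(¬x2) alone gives x2 = False.
But (x2) is also a unit clause — contradiction.
Undo x5 and try x5 = False.
(¬x1) alone gives x1 = False.
(¬x3) alone gives x3 = False.
(x6) alone gives x6 = True.
But (¬x6) is also a unit clause — contradiction.
Both values of x5 lead to a conflict.

UNSATISFIABLE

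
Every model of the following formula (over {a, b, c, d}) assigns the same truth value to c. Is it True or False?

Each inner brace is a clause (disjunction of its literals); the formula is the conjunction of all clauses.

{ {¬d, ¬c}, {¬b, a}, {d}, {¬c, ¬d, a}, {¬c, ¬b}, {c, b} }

False

Suppose c = True.
From the singleton clause (¬d), d = False.
But (d) is also a unit clause — contradiction.
So every satisfying assignment has c = False.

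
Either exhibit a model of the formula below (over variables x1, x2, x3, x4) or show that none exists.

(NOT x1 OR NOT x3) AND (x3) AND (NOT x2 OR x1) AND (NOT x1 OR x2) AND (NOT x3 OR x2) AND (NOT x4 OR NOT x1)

UNSATISFIABLE

The clause (x3) is unit, so x3 = true.
The clause (NOT x1) is unit, so x1 = false.
The clause (NOT x2) is unit, so x2 = false.
But (x2) is also a unit clause — contradiction.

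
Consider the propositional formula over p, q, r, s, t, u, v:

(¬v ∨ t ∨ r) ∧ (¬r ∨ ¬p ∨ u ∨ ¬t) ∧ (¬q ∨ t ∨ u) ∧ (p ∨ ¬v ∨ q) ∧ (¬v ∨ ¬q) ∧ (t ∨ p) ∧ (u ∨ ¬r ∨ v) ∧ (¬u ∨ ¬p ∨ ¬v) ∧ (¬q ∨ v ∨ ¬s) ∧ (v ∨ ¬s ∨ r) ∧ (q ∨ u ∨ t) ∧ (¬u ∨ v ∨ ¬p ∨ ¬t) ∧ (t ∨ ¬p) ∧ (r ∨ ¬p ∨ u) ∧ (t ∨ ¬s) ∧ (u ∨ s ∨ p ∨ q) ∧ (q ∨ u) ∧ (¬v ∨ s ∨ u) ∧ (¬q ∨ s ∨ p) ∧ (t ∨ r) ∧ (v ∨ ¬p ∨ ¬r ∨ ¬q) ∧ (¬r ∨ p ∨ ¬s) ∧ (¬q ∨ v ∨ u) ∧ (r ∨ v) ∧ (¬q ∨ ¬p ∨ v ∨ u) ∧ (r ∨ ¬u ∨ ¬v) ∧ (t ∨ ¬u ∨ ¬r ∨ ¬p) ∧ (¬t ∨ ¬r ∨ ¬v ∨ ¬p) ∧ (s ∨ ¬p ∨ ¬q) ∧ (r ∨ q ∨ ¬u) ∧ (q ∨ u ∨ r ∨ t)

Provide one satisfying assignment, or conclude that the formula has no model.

p=False,  q=False,  r=True,  s=False,  t=True,  u=True,  v=False

Suppose v = False.
Unit clause (r) forces r = True.
Unit clause (u) forces u = True.
Suppose t = True.
Unit clause (¬p) forces p = False.
Unit clause (¬s) forces s = False.
Unit clause (¬q) forces q = False.
Every clause now holds.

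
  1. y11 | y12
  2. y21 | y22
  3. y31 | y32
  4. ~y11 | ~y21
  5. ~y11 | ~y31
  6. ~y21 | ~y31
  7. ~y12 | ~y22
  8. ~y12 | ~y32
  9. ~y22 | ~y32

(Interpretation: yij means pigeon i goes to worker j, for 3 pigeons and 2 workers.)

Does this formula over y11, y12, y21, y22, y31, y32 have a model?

No

Case y11 = 1:
From the singleton clause (~y21), y21 = 0.
From the singleton clause (y22), y22 = 1.
From the singleton clause (~y31), y31 = 0.
From the singleton clause (y32), y32 = 1.
That conflicts with the unit clause (~y32).
Backtrack on y11: now try y11 = 0.
From the singleton clause (y12), y12 = 1.
From the singleton clause (~y22), y22 = 0.
From the singleton clause (y21), y21 = 1.
From the singleton clause (~y31), y31 = 0.
From the singleton clause (y32), y32 = 1.
That conflicts with the unit clause (~y32).
Neither y11 = 1 nor y11 = 0 works.
No assignment satisfies every clause.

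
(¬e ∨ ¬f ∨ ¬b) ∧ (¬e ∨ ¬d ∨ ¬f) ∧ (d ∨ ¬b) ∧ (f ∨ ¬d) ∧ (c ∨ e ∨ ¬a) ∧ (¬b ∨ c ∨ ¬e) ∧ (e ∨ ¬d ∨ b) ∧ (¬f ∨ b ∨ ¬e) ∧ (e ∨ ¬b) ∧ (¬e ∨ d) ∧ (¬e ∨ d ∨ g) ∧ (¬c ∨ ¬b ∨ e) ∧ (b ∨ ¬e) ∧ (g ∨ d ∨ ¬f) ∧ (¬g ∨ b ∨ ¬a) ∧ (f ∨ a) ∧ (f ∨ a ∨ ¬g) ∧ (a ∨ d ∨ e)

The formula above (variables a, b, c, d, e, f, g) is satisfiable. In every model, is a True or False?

True

Suppose a = False.
(f) alone gives f = True.
Try e = False.
(¬b) alone gives b = False.
(¬d) alone gives d = False.
Now (d) is unsatisfied and unit — conflict.
That branch fails; take e = True instead.
(¬b) alone gives b = False.
Now (b) is unsatisfied and unit — conflict.
Neither e = True nor e = False works.
So every satisfying assignment has a = True.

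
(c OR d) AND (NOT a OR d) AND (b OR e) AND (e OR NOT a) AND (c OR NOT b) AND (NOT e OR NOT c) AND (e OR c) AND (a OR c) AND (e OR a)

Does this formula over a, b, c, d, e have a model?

Branch on c: set c = false.
The clause (d) is unit, so d = true.
The clause (NOT b) is unit, so b = false.
The clause (e) is unit, so e = true.
The clause (a) is unit, so a = true.
All clauses are satisfied.
A satisfying assignment: a ↦ true, b ↦ false, c ↦ false, d ↦ true, e ↦ true.

Yes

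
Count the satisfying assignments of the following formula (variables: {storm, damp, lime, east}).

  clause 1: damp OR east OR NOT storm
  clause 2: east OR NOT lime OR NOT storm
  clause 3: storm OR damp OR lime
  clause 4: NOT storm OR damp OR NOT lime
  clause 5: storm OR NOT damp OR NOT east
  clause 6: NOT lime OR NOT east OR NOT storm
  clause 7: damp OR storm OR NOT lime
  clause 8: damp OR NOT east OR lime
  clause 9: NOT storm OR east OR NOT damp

3

There are 2^4 = 16 truth assignments over (storm, damp, lime, east).
Check each against the 9 clauses (columns in the order storm, damp, lime, east):
  F F F F  ✗ fails (storm OR damp OR lime)
  F F F T  ✗ fails (storm OR damp OR lime)
  F F T F  ✗ fails (damp OR storm OR NOT lime)
  F F T T  ✗ fails (damp OR storm OR NOT lime)
  F T F F  ✓ satisfies all
  F T F T  ✗ fails (storm OR NOT damp OR NOT east)
  F T T F  ✓ satisfies all
  F T T T  ✗ fails (storm OR NOT damp OR NOT east)
  T F F F  ✗ fails (damp OR east OR NOT storm)
  T F F T  ✗ fails (damp OR NOT east OR lime)
  T F T F  ✗ fails (damp OR east OR NOT storm)
  T F T T  ✗ fails (NOT storm OR damp OR NOT lime)
  T T F F  ✗ fails (NOT storm OR east OR NOT damp)
  T T F T  ✓ satisfies all
  T T T F  ✗ fails (east OR NOT lime OR NOT storm)
  T T T T  ✗ fails (NOT lime OR NOT east OR NOT storm)
3 of the 16 rows are models.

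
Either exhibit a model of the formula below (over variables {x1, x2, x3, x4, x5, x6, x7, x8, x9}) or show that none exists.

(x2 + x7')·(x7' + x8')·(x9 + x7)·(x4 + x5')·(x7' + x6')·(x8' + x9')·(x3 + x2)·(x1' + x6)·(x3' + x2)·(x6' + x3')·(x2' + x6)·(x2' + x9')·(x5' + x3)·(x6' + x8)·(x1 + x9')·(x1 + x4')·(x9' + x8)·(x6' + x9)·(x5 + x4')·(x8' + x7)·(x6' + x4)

Case x2 = 1:
(x6) alone gives x6 = 1.
(x7') alone gives x7 = 0.
(x9) alone gives x9 = 1.
Now (x9') is unsatisfied and unit — conflict.
That branch fails; take x2 = 0 instead.
(x7') alone gives x7 = 0.
(x9) alone gives x9 = 1.
(x8') alone gives x8 = 0.
Now (x8) is unsatisfied and unit — conflict.
Both values of x2 lead to a conflict.

UNSATISFIABLE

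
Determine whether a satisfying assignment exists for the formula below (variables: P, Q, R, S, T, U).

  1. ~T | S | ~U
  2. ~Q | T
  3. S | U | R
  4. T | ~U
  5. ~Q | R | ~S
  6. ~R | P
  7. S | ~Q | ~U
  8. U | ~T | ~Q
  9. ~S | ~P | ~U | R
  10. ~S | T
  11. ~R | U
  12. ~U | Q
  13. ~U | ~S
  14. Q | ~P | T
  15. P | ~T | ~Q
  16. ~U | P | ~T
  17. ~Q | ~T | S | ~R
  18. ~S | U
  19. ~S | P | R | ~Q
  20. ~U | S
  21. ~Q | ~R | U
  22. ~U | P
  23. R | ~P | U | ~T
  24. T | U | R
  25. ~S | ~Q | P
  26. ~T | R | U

Try Q = 0.
Unit clause (~U) forces U = 0.
Unit clause (~R) forces R = 0.
Unit clause (S) forces S = 1.
But (~S) is also a unit clause — contradiction.
That branch fails; take Q = 1 instead.
Unit clause (T) forces T = 1.
Unit clause (U) forces U = 1.
Unit clause (S) forces S = 1.
But (~S) is also a unit clause — contradiction.
Both values of Q lead to a conflict.
No assignment satisfies every clause.

Unsatisfiable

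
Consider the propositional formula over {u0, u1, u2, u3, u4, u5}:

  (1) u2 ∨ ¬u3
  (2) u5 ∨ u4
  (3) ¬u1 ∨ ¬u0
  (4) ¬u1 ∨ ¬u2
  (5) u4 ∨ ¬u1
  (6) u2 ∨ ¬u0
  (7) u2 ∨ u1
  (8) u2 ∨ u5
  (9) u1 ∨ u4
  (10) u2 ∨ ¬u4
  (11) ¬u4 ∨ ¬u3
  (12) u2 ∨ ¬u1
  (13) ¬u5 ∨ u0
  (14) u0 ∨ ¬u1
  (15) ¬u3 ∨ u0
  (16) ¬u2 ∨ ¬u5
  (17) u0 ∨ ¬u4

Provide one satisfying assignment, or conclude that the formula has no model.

u0=True, u1=False, u2=True, u3=False, u4=True, u5=False

Case u2 = True:
The clause (¬u1) is unit, so u1 = False.
The clause (u4) is unit, so u4 = True.
The clause (¬u3) is unit, so u3 = False.
The clause (¬u5) is unit, so u5 = False.
The clause (u0) is unit, so u0 = True.
This assignment satisfies each clause.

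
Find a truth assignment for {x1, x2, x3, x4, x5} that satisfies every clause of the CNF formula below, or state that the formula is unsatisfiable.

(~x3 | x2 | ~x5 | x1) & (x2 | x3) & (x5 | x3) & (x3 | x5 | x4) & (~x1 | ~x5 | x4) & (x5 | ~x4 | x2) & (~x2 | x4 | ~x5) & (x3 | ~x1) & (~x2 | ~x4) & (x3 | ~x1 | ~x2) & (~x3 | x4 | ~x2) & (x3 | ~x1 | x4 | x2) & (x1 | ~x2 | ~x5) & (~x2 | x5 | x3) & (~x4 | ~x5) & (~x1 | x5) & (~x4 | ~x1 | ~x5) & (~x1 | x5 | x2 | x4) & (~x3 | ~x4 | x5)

Branch on x2: set x2 = 0.
The clause (x3) is unit, so x3 = 1.
Branch on x5: set x5 = 0.
The clause (~x4) is unit, so x4 = 0.
The clause (~x1) is unit, so x1 = 0.
This assignment satisfies each clause.

x1=0; x2=0; x3=1; x4=0; x5=0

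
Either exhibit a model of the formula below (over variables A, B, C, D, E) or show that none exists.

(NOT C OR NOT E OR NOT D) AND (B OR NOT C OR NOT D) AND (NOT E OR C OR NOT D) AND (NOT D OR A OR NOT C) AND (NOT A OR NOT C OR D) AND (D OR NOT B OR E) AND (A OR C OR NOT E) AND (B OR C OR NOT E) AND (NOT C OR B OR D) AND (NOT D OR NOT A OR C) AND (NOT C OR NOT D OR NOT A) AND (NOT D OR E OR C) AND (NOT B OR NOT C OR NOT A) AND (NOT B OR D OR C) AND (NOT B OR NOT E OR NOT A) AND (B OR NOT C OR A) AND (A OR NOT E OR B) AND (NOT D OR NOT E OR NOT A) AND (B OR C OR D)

Suppose C = true.
Suppose E = true.
Unit clause (NOT D) forces D = false.
Unit clause (NOT A) forces A = false.
Unit clause (B) forces B = true.
Every clause now holds.

A=false; B=true; C=true; D=false; E=true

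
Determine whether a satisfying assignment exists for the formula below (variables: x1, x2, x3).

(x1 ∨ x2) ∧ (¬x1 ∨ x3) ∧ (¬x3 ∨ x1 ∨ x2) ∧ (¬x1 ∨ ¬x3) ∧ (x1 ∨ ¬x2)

No, unsatisfiable

Suppose x1 = True.
(x3) alone gives x3 = True.
That conflicts with the unit clause (¬x3).
Backtrack on x1: now try x1 = False.
(x2) alone gives x2 = True.
That conflicts with the unit clause (¬x2).
Either choice for x1 ends in contradiction.
No assignment satisfies every clause.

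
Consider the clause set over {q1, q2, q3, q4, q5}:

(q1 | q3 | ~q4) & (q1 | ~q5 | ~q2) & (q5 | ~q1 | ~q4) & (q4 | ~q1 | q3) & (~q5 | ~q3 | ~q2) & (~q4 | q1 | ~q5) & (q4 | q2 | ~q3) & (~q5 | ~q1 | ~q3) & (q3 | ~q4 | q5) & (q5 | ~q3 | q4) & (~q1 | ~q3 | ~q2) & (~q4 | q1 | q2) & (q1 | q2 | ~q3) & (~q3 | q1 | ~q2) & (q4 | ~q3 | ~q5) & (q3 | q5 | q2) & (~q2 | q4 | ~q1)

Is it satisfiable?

Try q1 = 0.
Try q3 = 0.
Unit clause (~q4) forces q4 = 0.
Try q5 = 0.
Unit clause (q2) forces q2 = 1.
All clauses are satisfied.
A satisfying assignment: q1 ↦ 0; q2 ↦ 1; q3 ↦ 0; q4 ↦ 0; q5 ↦ 0.

Satisfiable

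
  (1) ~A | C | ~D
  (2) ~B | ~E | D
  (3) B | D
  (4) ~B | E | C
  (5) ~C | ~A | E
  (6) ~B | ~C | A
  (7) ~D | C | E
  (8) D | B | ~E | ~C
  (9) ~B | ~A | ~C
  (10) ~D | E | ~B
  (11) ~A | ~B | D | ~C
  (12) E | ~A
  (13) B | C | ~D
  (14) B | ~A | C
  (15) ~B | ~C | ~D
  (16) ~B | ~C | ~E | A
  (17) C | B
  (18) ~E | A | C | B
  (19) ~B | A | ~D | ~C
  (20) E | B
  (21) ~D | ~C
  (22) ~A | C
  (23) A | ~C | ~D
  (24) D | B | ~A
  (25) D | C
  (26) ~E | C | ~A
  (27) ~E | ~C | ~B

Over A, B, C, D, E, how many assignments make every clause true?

There are 2^5 = 32 truth assignments over (A, B, C, D, E).
Split on C. With C = 1, the clauses containing C are satisfied and ~C drops from the rest; 0 of the 2^4 = 16 assignments to the other variables satisfy what remains.
With C = 0, by the same count on the reduced clause set, 1 assignment works.
(One model: A=F, B=T, C=F, D=T, E=T.)
Total: 0 + 1 = 1.

1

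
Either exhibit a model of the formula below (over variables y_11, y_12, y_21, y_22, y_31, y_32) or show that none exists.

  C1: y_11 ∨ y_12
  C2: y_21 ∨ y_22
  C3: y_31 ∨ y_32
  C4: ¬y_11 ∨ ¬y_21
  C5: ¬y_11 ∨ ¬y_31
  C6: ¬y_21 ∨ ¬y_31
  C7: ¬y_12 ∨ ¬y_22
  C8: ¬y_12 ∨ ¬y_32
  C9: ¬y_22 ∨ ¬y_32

UNSATISFIABLE

Suppose y_11 = True.
(¬y_21) alone gives y_21 = False.
(y_22) alone gives y_22 = True.
(¬y_31) alone gives y_31 = False.
(y_32) alone gives y_32 = True.
Now (¬y_32) is unsatisfied and unit — conflict.
Backtrack on y_11: now try y_11 = False.
(y_12) alone gives y_12 = True.
(¬y_22) alone gives y_22 = False.
(y_21) alone gives y_21 = True.
(¬y_31) alone gives y_31 = False.
(y_32) alone gives y_32 = True.
Now (¬y_32) is unsatisfied and unit — conflict.
Either choice for y_11 ends in contradiction.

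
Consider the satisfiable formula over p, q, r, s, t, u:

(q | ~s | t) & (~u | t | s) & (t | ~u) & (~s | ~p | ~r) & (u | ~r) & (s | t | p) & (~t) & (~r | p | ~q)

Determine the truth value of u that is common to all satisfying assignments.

Suppose u = 1.
The clause (t) is unit, so t = 1.
That conflicts with the unit clause (~t).
So every satisfying assignment has u = False.

False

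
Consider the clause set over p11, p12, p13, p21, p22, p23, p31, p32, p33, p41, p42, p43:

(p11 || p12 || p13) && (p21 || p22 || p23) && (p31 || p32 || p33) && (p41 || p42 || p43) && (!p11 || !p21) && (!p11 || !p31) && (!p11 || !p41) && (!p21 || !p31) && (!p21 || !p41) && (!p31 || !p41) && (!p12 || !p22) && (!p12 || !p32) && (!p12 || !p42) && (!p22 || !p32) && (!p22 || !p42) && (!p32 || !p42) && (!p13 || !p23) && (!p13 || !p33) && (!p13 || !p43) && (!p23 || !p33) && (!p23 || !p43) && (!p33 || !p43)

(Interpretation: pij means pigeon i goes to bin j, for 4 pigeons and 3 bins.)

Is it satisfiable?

No, unsatisfiable

Branch on p11: set p11 = false.
Branch on p12: set p12 = true.
From the singleton clause (!p22), p22 = false.
From the singleton clause (!p32), p32 = false.
From the singleton clause (!p42), p42 = false.
Branch on p21: set p21 = true.
From the singleton clause (!p31), p31 = false.
From the singleton clause (p33), p33 = true.
From the singleton clause (!p41), p41 = false.
From the singleton clause (p43), p43 = true.
Now (!p43) is unsatisfied and unit — conflict.
So p21 must be the other value — set p21 = false.
From the singleton clause (p23), p23 = true.
From the singleton clause (!p13), p13 = false.
From the singleton clause (!p33), p33 = false.
From the singleton clause (p31), p31 = true.
From the singleton clause (!p41), p41 = false.
From the singleton clause (p43), p43 = true.
Now (!p43) is unsatisfied and unit — conflict.
Neither p21 = true nor p21 = false works.
So p12 must be the other value — set p12 = false.
From the singleton clause (p13), p13 = true.
From the singleton clause (!p23), p23 = false.
From the singleton clause (!p33), p33 = false.
From the singleton clause (!p43), p43 = false.
Branch on p21: set p21 = true.
From the singleton clause (!p31), p31 = false.
From the singleton clause (p32), p32 = true.
From the singleton clause (!p41), p41 = false.
From the singleton clause (p42), p42 = true.
Now (!p42) is unsatisfied and unit — conflict.
So p21 must be the other value — set p21 = false.
From the singleton clause (p22), p22 = true.
From the singleton clause (!p32), p32 = false.
From the singleton clause (p31), p31 = true.
From the singleton clause (!p41), p41 = false.
From the singleton clause (p42), p42 = true.
Now (!p42) is unsatisfied and unit — conflict.
Neither p21 = true nor p21 = false works.
Neither p12 = true nor p12 = false works.
So p11 must be the other value — set p11 = true.
From the singleton clause (!p21), p21 = false.
From the singleton clause (!p31), p31 = false.
From the singleton clause (!p41), p41 = false.
Branch on p22: set p22 = true.
From the singleton clause (!p12), p12 = false.
From the singleton clause (!p32), p32 = false.
From the singleton clause (p33), p33 = true.
From the singleton clause (!p42), p42 = false.
From the singleton clause (p43), p43 = true.
Now (!p43) is unsatisfied and unit — conflict.
So p22 must be the other value — set p22 = false.
From the singleton clause (p23), p23 = true.
From the singleton clause (!p13), p13 = false.
From the singleton clause (!p33), p33 = false.
From the singleton clause (p32), p32 = true.
From the singleton clause (!p12), p12 = false.
From the singleton clause (!p42), p42 = false.
From the singleton clause (p43), p43 = true.
Now (!p43) is unsatisfied and unit — conflict.
Neither p22 = true nor p22 = false works.
Neither p11 = true nor p11 = false works.
No assignment satisfies every clause.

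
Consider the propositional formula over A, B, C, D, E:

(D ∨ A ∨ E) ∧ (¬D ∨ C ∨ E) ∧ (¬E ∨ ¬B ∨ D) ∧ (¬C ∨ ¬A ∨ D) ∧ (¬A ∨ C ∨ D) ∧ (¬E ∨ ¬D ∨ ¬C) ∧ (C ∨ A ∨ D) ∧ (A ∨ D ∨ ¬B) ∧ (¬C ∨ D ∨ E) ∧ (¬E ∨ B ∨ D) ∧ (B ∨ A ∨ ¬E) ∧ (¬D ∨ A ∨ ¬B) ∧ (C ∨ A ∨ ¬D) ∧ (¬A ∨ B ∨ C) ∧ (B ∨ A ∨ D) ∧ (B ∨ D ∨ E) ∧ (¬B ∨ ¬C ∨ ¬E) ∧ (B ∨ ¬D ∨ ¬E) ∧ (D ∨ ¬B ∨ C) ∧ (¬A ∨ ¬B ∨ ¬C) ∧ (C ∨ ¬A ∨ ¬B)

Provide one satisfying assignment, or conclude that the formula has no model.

A: False, B: False, C: True, D: True, E: False

Suppose D = True.
Suppose C = True.
Unit clause (¬E) forces E = False.
Suppose A = False.
Unit clause (¬B) forces B = False.
All clauses are satisfied.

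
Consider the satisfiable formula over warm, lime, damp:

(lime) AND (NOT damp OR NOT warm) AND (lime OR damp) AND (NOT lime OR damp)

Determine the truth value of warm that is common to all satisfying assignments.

False

Suppose warm = true.
(lime) alone gives lime = true.
(NOT damp) alone gives damp = false.
That conflicts with the unit clause (damp).
So every satisfying assignment has warm = False.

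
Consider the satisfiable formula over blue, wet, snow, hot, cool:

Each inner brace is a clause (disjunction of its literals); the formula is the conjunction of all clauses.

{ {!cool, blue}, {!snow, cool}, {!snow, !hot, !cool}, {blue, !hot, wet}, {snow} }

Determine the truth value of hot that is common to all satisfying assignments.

False

Suppose hot = true.
From the singleton clause (snow), snow = true.
From the singleton clause (cool), cool = true.
Now (!cool) is unsatisfied and unit — conflict.
So every satisfying assignment has hot = False.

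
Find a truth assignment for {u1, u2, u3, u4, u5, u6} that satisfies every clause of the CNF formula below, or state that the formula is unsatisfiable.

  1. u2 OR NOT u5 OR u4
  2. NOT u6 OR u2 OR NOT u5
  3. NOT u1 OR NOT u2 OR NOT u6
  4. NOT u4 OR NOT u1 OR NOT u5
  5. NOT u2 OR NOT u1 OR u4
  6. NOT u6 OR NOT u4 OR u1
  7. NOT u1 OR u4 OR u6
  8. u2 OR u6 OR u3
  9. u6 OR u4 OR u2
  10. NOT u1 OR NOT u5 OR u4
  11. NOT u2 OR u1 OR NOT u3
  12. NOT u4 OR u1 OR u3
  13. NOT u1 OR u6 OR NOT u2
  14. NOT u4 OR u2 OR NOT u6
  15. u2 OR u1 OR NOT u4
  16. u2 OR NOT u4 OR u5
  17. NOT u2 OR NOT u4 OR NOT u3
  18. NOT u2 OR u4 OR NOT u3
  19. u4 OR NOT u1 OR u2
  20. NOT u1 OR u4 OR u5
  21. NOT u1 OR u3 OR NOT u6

Suppose u2 = false.
Suppose u5 = false.
The clause (NOT u4) is unit, so u4 = false.
The clause (u6) is unit, so u6 = true.
The clause (NOT u1) is unit, so u1 = false.
All clauses hold; u3 can take either value.

u1=false,  u2=false,  u3=true,  u4=false,  u5=false,  u6=true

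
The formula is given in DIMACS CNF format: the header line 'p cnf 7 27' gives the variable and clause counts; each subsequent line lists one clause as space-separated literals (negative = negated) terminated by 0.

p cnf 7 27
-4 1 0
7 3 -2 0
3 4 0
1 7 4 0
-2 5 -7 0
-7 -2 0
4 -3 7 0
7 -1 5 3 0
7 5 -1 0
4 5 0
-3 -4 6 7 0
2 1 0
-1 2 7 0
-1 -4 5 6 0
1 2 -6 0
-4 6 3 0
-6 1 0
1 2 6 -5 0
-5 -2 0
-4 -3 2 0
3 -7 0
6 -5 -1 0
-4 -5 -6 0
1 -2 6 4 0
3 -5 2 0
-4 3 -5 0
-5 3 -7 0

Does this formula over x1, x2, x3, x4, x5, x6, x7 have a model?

Satisfiable

Case x4 = False:
(x3) alone gives x3 = True.
(x7) alone gives x7 = True.
(¬x2) alone gives x2 = False.
(x5) alone gives x5 = True.
(x1) alone gives x1 = True.
(x6) alone gives x6 = True.
This assignment satisfies each clause.
A satisfying assignment: x1 ↦ True,  x2 ↦ False,  x3 ↦ True,  x4 ↦ False,  x5 ↦ True,  x6 ↦ True,  x7 ↦ True.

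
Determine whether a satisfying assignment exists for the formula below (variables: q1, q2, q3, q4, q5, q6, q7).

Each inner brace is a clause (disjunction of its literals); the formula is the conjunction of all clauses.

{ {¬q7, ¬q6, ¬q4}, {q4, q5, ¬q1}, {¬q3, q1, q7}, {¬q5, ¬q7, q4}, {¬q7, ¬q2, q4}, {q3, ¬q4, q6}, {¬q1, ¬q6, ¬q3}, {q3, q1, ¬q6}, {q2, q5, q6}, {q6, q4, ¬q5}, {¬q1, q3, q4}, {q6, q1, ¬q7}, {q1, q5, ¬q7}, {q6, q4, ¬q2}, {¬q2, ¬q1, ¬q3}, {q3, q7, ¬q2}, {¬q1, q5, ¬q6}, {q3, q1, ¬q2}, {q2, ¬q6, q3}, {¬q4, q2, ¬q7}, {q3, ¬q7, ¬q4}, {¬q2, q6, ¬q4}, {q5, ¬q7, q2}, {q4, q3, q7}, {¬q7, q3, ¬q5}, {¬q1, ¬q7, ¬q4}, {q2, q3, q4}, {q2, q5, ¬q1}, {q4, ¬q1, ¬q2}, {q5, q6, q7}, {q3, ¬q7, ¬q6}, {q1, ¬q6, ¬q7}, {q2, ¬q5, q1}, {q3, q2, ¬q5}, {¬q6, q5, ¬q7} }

Branch on q7: set q7 = False.
Branch on q3: set q3 = True.
(q1) alone gives q1 = True.
(¬q6) alone gives q6 = False.
(¬q2) alone gives q2 = False.
(q5) alone gives q5 = True.
(q4) alone gives q4 = True.
All clauses are satisfied.
A satisfying assignment: q1=True, q2=False, q3=True, q4=True, q5=True, q6=False, q7=False.

Yes, satisfiable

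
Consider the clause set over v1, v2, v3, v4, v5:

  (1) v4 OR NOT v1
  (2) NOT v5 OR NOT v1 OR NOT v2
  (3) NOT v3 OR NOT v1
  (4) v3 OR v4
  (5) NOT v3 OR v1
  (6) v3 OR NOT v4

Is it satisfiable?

Case v4 = true:
From the singleton clause (v3), v3 = true.
From the singleton clause (NOT v1), v1 = false.
But (v1) is also a unit clause — contradiction.
Undo v4 and try v4 = false.
From the singleton clause (NOT v1), v1 = false.
From the singleton clause (v3), v3 = true.
But (NOT v3) is also a unit clause — contradiction.
Either choice for v4 ends in contradiction.
No assignment satisfies every clause.

No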